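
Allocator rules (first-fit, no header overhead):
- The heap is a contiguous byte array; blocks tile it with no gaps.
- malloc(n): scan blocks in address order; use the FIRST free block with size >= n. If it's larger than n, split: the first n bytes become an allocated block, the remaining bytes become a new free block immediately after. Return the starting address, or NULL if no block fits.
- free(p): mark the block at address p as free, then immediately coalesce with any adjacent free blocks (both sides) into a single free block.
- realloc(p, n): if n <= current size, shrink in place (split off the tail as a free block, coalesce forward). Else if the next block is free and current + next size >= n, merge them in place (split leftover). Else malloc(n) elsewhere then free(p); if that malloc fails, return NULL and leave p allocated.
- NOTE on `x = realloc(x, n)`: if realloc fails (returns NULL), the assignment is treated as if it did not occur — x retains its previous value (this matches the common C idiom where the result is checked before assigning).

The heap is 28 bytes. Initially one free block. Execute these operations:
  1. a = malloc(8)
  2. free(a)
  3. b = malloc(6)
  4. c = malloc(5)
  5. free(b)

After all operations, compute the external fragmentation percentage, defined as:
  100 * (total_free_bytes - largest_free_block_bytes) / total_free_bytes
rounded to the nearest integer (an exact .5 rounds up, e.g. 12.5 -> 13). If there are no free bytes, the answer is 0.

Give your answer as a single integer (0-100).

Op 1: a = malloc(8) -> a = 0; heap: [0-7 ALLOC][8-27 FREE]
Op 2: free(a) -> (freed a); heap: [0-27 FREE]
Op 3: b = malloc(6) -> b = 0; heap: [0-5 ALLOC][6-27 FREE]
Op 4: c = malloc(5) -> c = 6; heap: [0-5 ALLOC][6-10 ALLOC][11-27 FREE]
Op 5: free(b) -> (freed b); heap: [0-5 FREE][6-10 ALLOC][11-27 FREE]
Free blocks: [6 17] total_free=23 largest=17 -> 100*(23-17)/23 = 600/23 ≈ 26.087 -> rounds to 26

Answer: 26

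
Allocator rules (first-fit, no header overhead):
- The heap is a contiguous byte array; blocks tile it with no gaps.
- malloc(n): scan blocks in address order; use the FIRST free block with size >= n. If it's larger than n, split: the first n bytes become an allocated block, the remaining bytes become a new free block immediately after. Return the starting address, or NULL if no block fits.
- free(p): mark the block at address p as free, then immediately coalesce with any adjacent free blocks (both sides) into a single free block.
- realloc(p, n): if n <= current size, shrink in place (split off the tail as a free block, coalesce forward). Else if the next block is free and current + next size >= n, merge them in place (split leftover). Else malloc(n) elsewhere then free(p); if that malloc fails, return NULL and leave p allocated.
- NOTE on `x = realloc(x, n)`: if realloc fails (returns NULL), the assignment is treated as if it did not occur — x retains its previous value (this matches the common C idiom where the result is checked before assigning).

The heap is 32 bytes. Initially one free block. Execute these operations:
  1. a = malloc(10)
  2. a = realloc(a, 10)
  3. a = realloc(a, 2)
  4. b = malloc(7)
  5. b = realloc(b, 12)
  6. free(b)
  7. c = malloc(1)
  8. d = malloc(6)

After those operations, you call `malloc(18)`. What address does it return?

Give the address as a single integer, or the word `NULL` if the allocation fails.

Answer: 9

Derivation:
Op 1: a = malloc(10) -> a = 0; heap: [0-9 ALLOC][10-31 FREE]
Op 2: a = realloc(a, 10) -> a = 0; heap: [0-9 ALLOC][10-31 FREE]
Op 3: a = realloc(a, 2) -> a = 0; heap: [0-1 ALLOC][2-31 FREE]
Op 4: b = malloc(7) -> b = 2; heap: [0-1 ALLOC][2-8 ALLOC][9-31 FREE]
Op 5: b = realloc(b, 12) -> b = 2; heap: [0-1 ALLOC][2-13 ALLOC][14-31 FREE]
Op 6: free(b) -> (freed b); heap: [0-1 ALLOC][2-31 FREE]
Op 7: c = malloc(1) -> c = 2; heap: [0-1 ALLOC][2-2 ALLOC][3-31 FREE]
Op 8: d = malloc(6) -> d = 3; heap: [0-1 ALLOC][2-2 ALLOC][3-8 ALLOC][9-31 FREE]
malloc(18): first-fit scan over [0-1 ALLOC][2-2 ALLOC][3-8 ALLOC][9-31 FREE] -> 9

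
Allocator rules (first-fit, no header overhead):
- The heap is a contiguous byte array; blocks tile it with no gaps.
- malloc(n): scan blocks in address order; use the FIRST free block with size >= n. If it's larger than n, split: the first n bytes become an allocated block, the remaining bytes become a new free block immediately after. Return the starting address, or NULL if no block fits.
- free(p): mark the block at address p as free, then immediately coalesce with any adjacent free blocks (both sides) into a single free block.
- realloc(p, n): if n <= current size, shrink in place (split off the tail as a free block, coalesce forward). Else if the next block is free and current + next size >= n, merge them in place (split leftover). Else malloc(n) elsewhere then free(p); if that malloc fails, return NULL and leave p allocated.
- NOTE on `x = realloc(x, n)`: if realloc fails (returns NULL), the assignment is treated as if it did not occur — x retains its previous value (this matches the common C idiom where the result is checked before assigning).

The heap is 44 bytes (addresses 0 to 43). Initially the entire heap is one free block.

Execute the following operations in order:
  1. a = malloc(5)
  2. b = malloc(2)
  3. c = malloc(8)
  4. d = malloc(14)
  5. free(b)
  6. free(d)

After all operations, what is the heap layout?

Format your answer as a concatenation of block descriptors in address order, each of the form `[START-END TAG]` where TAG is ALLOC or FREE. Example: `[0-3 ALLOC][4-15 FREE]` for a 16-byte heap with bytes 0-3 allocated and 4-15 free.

Answer: [0-4 ALLOC][5-6 FREE][7-14 ALLOC][15-43 FREE]

Derivation:
Op 1: a = malloc(5) -> a = 0; heap: [0-4 ALLOC][5-43 FREE]
Op 2: b = malloc(2) -> b = 5; heap: [0-4 ALLOC][5-6 ALLOC][7-43 FREE]
Op 3: c = malloc(8) -> c = 7; heap: [0-4 ALLOC][5-6 ALLOC][7-14 ALLOC][15-43 FREE]
Op 4: d = malloc(14) -> d = 15; heap: [0-4 ALLOC][5-6 ALLOC][7-14 ALLOC][15-28 ALLOC][29-43 FREE]
Op 5: free(b) -> (freed b); heap: [0-4 ALLOC][5-6 FREE][7-14 ALLOC][15-28 ALLOC][29-43 FREE]
Op 6: free(d) -> (freed d); heap: [0-4 ALLOC][5-6 FREE][7-14 ALLOC][15-43 FREE]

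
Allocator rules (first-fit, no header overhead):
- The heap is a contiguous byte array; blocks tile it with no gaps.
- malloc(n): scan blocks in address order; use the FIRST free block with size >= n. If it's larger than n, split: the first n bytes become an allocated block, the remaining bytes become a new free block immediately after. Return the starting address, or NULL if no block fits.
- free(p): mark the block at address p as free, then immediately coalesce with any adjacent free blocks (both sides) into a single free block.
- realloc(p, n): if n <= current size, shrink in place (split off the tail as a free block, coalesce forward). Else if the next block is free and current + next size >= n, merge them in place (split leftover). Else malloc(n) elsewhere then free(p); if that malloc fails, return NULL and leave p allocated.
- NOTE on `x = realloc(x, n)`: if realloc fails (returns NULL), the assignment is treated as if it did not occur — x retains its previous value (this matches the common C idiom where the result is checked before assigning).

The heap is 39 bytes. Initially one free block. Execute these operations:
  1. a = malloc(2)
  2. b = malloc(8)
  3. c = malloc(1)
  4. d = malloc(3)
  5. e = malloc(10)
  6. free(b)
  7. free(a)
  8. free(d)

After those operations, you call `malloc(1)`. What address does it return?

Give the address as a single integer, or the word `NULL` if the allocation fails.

Op 1: a = malloc(2) -> a = 0; heap: [0-1 ALLOC][2-38 FREE]
Op 2: b = malloc(8) -> b = 2; heap: [0-1 ALLOC][2-9 ALLOC][10-38 FREE]
Op 3: c = malloc(1) -> c = 10; heap: [0-1 ALLOC][2-9 ALLOC][10-10 ALLOC][11-38 FREE]
Op 4: d = malloc(3) -> d = 11; heap: [0-1 ALLOC][2-9 ALLOC][10-10 ALLOC][11-13 ALLOC][14-38 FREE]
Op 5: e = malloc(10) -> e = 14; heap: [0-1 ALLOC][2-9 ALLOC][10-10 ALLOC][11-13 ALLOC][14-23 ALLOC][24-38 FREE]
Op 6: free(b) -> (freed b); heap: [0-1 ALLOC][2-9 FREE][10-10 ALLOC][11-13 ALLOC][14-23 ALLOC][24-38 FREE]
Op 7: free(a) -> (freed a); heap: [0-9 FREE][10-10 ALLOC][11-13 ALLOC][14-23 ALLOC][24-38 FREE]
Op 8: free(d) -> (freed d); heap: [0-9 FREE][10-10 ALLOC][11-13 FREE][14-23 ALLOC][24-38 FREE]
malloc(1): first-fit scan over [0-9 FREE][10-10 ALLOC][11-13 FREE][14-23 ALLOC][24-38 FREE] -> 0

Answer: 0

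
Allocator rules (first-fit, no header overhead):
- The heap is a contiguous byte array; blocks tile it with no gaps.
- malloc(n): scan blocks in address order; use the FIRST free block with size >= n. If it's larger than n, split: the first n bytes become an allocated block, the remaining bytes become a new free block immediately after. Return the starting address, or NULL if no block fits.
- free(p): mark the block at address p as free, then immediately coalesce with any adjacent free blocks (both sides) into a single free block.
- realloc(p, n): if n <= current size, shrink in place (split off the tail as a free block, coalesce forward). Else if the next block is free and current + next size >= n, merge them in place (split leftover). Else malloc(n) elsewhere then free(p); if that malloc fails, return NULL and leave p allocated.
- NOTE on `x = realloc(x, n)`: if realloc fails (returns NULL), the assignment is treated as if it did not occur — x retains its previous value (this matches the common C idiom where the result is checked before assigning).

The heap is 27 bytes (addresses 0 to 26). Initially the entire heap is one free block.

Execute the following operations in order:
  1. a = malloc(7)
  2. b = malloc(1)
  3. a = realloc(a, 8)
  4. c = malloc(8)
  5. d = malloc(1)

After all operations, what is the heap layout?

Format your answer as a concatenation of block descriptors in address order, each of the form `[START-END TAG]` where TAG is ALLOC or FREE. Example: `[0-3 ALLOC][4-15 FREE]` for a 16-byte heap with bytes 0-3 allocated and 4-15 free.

Op 1: a = malloc(7) -> a = 0; heap: [0-6 ALLOC][7-26 FREE]
Op 2: b = malloc(1) -> b = 7; heap: [0-6 ALLOC][7-7 ALLOC][8-26 FREE]
Op 3: a = realloc(a, 8) -> a = 8; heap: [0-6 FREE][7-7 ALLOC][8-15 ALLOC][16-26 FREE]
Op 4: c = malloc(8) -> c = 16; heap: [0-6 FREE][7-7 ALLOC][8-15 ALLOC][16-23 ALLOC][24-26 FREE]
Op 5: d = malloc(1) -> d = 0; heap: [0-0 ALLOC][1-6 FREE][7-7 ALLOC][8-15 ALLOC][16-23 ALLOC][24-26 FREE]

Answer: [0-0 ALLOC][1-6 FREE][7-7 ALLOC][8-15 ALLOC][16-23 ALLOC][24-26 FREE]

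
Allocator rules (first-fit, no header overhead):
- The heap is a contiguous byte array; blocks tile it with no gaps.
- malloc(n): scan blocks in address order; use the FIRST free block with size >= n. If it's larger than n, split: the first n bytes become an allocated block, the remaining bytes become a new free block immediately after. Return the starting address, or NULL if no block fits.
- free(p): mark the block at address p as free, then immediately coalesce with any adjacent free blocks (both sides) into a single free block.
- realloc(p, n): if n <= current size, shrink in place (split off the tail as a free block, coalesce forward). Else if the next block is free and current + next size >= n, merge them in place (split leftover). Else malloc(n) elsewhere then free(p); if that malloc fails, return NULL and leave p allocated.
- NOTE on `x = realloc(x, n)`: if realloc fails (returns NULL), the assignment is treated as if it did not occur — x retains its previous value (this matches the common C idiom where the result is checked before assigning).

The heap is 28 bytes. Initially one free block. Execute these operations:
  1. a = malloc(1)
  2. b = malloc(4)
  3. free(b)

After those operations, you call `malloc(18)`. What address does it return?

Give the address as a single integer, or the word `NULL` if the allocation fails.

Answer: 1

Derivation:
Op 1: a = malloc(1) -> a = 0; heap: [0-0 ALLOC][1-27 FREE]
Op 2: b = malloc(4) -> b = 1; heap: [0-0 ALLOC][1-4 ALLOC][5-27 FREE]
Op 3: free(b) -> (freed b); heap: [0-0 ALLOC][1-27 FREE]
malloc(18): first-fit scan over [0-0 ALLOC][1-27 FREE] -> 1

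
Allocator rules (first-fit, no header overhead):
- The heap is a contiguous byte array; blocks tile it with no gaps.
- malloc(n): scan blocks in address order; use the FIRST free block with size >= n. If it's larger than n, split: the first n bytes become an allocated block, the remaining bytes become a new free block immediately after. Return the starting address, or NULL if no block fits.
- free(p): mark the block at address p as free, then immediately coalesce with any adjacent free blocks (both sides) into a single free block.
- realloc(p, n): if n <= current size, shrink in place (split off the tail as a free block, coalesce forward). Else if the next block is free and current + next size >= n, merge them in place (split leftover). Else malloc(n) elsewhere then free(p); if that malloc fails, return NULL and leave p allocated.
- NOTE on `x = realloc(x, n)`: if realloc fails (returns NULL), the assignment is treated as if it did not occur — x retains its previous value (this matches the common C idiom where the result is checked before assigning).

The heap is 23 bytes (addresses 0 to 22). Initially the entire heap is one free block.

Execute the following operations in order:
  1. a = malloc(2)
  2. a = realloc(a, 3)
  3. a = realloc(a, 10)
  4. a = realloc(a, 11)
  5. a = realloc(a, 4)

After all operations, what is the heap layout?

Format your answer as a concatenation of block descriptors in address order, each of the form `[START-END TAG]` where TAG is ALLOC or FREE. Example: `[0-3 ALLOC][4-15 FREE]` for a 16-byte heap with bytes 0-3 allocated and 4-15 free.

Op 1: a = malloc(2) -> a = 0; heap: [0-1 ALLOC][2-22 FREE]
Op 2: a = realloc(a, 3) -> a = 0; heap: [0-2 ALLOC][3-22 FREE]
Op 3: a = realloc(a, 10) -> a = 0; heap: [0-9 ALLOC][10-22 FREE]
Op 4: a = realloc(a, 11) -> a = 0; heap: [0-10 ALLOC][11-22 FREE]
Op 5: a = realloc(a, 4) -> a = 0; heap: [0-3 ALLOC][4-22 FREE]

Answer: [0-3 ALLOC][4-22 FREE]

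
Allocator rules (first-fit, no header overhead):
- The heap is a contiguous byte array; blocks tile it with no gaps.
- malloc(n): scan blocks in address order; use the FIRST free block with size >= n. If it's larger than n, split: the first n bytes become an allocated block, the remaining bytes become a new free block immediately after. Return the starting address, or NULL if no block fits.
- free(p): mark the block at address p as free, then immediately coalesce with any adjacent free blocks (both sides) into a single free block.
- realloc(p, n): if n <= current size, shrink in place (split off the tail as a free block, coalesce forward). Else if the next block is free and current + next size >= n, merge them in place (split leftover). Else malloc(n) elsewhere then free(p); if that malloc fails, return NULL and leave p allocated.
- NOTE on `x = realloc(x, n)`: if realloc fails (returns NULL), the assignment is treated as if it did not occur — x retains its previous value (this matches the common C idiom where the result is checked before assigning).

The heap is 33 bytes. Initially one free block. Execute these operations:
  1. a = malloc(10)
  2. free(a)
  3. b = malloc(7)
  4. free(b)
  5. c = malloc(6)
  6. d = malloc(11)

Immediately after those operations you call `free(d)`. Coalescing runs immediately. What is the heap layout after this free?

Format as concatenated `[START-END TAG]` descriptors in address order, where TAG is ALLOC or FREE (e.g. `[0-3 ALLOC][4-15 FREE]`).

Answer: [0-5 ALLOC][6-32 FREE]

Derivation:
Op 1: a = malloc(10) -> a = 0; heap: [0-9 ALLOC][10-32 FREE]
Op 2: free(a) -> (freed a); heap: [0-32 FREE]
Op 3: b = malloc(7) -> b = 0; heap: [0-6 ALLOC][7-32 FREE]
Op 4: free(b) -> (freed b); heap: [0-32 FREE]
Op 5: c = malloc(6) -> c = 0; heap: [0-5 ALLOC][6-32 FREE]
Op 6: d = malloc(11) -> d = 6; heap: [0-5 ALLOC][6-16 ALLOC][17-32 FREE]
free(d): d = 6 -> block [6-16 ALLOC]; mark free, coalesce with adjacent free neighbors -> [0-5 ALLOC][6-32 FREE]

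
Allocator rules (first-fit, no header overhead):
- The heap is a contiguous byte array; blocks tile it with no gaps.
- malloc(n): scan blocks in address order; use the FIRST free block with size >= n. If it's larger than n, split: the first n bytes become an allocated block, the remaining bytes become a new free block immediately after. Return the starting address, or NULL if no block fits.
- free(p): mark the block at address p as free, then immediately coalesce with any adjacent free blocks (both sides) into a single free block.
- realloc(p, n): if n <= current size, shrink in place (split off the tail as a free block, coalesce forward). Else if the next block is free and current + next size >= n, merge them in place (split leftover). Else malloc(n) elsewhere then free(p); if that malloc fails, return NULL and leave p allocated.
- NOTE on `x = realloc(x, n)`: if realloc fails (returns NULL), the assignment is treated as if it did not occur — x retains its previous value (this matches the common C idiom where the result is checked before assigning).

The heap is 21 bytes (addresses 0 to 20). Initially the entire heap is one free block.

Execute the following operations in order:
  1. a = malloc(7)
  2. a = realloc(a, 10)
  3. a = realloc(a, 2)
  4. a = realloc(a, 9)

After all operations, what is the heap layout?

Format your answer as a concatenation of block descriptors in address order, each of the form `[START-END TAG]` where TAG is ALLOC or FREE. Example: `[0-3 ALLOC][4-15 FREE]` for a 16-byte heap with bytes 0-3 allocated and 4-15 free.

Answer: [0-8 ALLOC][9-20 FREE]

Derivation:
Op 1: a = malloc(7) -> a = 0; heap: [0-6 ALLOC][7-20 FREE]
Op 2: a = realloc(a, 10) -> a = 0; heap: [0-9 ALLOC][10-20 FREE]
Op 3: a = realloc(a, 2) -> a = 0; heap: [0-1 ALLOC][2-20 FREE]
Op 4: a = realloc(a, 9) -> a = 0; heap: [0-8 ALLOC][9-20 FREE]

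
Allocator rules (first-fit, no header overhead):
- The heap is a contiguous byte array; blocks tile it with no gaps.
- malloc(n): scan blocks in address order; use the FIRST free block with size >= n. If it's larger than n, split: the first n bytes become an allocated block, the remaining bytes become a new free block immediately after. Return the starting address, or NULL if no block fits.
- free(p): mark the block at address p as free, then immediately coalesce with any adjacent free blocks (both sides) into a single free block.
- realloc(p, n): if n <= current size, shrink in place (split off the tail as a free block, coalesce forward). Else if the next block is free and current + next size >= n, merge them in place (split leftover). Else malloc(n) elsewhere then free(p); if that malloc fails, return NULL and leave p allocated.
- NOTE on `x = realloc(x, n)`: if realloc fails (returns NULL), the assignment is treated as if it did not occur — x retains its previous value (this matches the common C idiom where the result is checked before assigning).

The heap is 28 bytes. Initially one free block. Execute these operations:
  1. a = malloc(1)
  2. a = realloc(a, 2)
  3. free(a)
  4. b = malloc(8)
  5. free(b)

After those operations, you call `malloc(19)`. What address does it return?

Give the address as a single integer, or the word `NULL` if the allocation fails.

Answer: 0

Derivation:
Op 1: a = malloc(1) -> a = 0; heap: [0-0 ALLOC][1-27 FREE]
Op 2: a = realloc(a, 2) -> a = 0; heap: [0-1 ALLOC][2-27 FREE]
Op 3: free(a) -> (freed a); heap: [0-27 FREE]
Op 4: b = malloc(8) -> b = 0; heap: [0-7 ALLOC][8-27 FREE]
Op 5: free(b) -> (freed b); heap: [0-27 FREE]
malloc(19): first-fit scan over [0-27 FREE] -> 0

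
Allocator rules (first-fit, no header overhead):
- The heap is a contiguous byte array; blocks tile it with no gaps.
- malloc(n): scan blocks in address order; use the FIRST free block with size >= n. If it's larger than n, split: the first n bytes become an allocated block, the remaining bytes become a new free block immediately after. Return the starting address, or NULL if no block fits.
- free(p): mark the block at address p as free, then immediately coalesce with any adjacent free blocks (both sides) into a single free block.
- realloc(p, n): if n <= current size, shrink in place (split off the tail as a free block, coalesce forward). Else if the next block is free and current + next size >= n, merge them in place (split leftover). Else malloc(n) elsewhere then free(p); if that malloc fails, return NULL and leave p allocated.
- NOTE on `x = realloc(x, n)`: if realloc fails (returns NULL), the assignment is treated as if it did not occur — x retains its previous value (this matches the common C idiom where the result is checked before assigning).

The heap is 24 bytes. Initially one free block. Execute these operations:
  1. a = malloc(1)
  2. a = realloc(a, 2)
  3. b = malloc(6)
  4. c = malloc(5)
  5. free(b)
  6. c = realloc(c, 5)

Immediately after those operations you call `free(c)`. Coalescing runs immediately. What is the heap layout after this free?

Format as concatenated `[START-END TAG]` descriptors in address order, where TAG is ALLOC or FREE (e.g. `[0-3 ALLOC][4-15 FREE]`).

Answer: [0-1 ALLOC][2-23 FREE]

Derivation:
Op 1: a = malloc(1) -> a = 0; heap: [0-0 ALLOC][1-23 FREE]
Op 2: a = realloc(a, 2) -> a = 0; heap: [0-1 ALLOC][2-23 FREE]
Op 3: b = malloc(6) -> b = 2; heap: [0-1 ALLOC][2-7 ALLOC][8-23 FREE]
Op 4: c = malloc(5) -> c = 8; heap: [0-1 ALLOC][2-7 ALLOC][8-12 ALLOC][13-23 FREE]
Op 5: free(b) -> (freed b); heap: [0-1 ALLOC][2-7 FREE][8-12 ALLOC][13-23 FREE]
Op 6: c = realloc(c, 5) -> c = 8; heap: [0-1 ALLOC][2-7 FREE][8-12 ALLOC][13-23 FREE]
free(c): c = 8 -> block [8-12 ALLOC]; mark free, coalesce with adjacent free neighbors -> [0-1 ALLOC][2-23 FREE]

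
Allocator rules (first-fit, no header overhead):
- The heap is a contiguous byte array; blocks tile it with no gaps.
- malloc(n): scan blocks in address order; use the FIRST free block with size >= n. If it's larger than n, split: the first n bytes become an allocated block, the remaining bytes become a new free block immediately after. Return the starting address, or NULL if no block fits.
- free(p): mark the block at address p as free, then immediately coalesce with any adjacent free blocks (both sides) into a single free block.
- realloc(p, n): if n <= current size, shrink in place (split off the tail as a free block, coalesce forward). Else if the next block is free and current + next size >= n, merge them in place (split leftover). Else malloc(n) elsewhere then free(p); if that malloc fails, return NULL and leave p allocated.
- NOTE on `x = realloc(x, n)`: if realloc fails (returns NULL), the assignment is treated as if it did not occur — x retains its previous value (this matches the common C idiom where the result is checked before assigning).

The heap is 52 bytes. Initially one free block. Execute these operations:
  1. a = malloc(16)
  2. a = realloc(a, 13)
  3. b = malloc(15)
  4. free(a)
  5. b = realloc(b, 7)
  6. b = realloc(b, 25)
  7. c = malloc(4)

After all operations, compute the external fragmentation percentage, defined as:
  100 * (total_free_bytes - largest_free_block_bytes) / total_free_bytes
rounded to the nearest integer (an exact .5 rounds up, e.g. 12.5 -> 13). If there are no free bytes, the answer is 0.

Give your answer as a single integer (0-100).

Answer: 39

Derivation:
Op 1: a = malloc(16) -> a = 0; heap: [0-15 ALLOC][16-51 FREE]
Op 2: a = realloc(a, 13) -> a = 0; heap: [0-12 ALLOC][13-51 FREE]
Op 3: b = malloc(15) -> b = 13; heap: [0-12 ALLOC][13-27 ALLOC][28-51 FREE]
Op 4: free(a) -> (freed a); heap: [0-12 FREE][13-27 ALLOC][28-51 FREE]
Op 5: b = realloc(b, 7) -> b = 13; heap: [0-12 FREE][13-19 ALLOC][20-51 FREE]
Op 6: b = realloc(b, 25) -> b = 13; heap: [0-12 FREE][13-37 ALLOC][38-51 FREE]
Op 7: c = malloc(4) -> c = 0; heap: [0-3 ALLOC][4-12 FREE][13-37 ALLOC][38-51 FREE]
Free blocks: [9 14] total_free=23 largest=14 -> 100*(23-14)/23 = 900/23 ≈ 39.130 -> rounds to 39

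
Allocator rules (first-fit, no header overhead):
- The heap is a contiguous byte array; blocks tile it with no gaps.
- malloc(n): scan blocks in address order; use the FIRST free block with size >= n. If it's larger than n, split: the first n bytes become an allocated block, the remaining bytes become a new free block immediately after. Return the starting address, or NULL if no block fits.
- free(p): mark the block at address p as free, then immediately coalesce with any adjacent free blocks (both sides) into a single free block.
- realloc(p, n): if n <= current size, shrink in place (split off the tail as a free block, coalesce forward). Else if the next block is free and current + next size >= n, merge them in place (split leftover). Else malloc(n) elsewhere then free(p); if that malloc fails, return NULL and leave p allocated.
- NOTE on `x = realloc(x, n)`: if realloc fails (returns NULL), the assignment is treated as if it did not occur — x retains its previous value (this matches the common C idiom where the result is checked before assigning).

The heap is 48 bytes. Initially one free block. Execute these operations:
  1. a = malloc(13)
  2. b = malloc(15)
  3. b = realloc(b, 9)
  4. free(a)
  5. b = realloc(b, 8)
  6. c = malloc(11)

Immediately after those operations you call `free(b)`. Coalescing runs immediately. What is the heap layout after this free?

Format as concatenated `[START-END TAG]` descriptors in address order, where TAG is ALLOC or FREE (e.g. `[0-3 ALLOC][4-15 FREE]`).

Op 1: a = malloc(13) -> a = 0; heap: [0-12 ALLOC][13-47 FREE]
Op 2: b = malloc(15) -> b = 13; heap: [0-12 ALLOC][13-27 ALLOC][28-47 FREE]
Op 3: b = realloc(b, 9) -> b = 13; heap: [0-12 ALLOC][13-21 ALLOC][22-47 FREE]
Op 4: free(a) -> (freed a); heap: [0-12 FREE][13-21 ALLOC][22-47 FREE]
Op 5: b = realloc(b, 8) -> b = 13; heap: [0-12 FREE][13-20 ALLOC][21-47 FREE]
Op 6: c = malloc(11) -> c = 0; heap: [0-10 ALLOC][11-12 FREE][13-20 ALLOC][21-47 FREE]
free(b): b = 13 -> block [13-20 ALLOC]; mark free, coalesce with adjacent free neighbors -> [0-10 ALLOC][11-47 FREE]

Answer: [0-10 ALLOC][11-47 FREE]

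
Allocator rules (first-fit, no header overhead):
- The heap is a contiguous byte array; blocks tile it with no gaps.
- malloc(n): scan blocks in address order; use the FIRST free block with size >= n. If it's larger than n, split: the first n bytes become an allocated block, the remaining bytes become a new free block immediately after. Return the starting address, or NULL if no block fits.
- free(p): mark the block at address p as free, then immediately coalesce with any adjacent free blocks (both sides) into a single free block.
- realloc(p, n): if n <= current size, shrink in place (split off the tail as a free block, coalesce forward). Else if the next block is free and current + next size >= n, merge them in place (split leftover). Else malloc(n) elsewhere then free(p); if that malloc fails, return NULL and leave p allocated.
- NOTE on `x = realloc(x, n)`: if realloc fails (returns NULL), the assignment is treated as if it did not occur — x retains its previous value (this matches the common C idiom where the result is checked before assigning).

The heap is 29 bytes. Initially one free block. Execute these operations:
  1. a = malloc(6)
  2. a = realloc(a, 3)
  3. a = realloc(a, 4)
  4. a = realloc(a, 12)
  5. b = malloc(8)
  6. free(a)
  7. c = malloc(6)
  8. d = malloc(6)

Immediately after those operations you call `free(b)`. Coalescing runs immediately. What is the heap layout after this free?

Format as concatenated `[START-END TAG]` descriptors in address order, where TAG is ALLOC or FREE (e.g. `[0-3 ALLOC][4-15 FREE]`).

Answer: [0-5 ALLOC][6-11 ALLOC][12-28 FREE]

Derivation:
Op 1: a = malloc(6) -> a = 0; heap: [0-5 ALLOC][6-28 FREE]
Op 2: a = realloc(a, 3) -> a = 0; heap: [0-2 ALLOC][3-28 FREE]
Op 3: a = realloc(a, 4) -> a = 0; heap: [0-3 ALLOC][4-28 FREE]
Op 4: a = realloc(a, 12) -> a = 0; heap: [0-11 ALLOC][12-28 FREE]
Op 5: b = malloc(8) -> b = 12; heap: [0-11 ALLOC][12-19 ALLOC][20-28 FREE]
Op 6: free(a) -> (freed a); heap: [0-11 FREE][12-19 ALLOC][20-28 FREE]
Op 7: c = malloc(6) -> c = 0; heap: [0-5 ALLOC][6-11 FREE][12-19 ALLOC][20-28 FREE]
Op 8: d = malloc(6) -> d = 6; heap: [0-5 ALLOC][6-11 ALLOC][12-19 ALLOC][20-28 FREE]
free(b): b = 12 -> block [12-19 ALLOC]; mark free, coalesce with adjacent free neighbors -> [0-5 ALLOC][6-11 ALLOC][12-28 FREE]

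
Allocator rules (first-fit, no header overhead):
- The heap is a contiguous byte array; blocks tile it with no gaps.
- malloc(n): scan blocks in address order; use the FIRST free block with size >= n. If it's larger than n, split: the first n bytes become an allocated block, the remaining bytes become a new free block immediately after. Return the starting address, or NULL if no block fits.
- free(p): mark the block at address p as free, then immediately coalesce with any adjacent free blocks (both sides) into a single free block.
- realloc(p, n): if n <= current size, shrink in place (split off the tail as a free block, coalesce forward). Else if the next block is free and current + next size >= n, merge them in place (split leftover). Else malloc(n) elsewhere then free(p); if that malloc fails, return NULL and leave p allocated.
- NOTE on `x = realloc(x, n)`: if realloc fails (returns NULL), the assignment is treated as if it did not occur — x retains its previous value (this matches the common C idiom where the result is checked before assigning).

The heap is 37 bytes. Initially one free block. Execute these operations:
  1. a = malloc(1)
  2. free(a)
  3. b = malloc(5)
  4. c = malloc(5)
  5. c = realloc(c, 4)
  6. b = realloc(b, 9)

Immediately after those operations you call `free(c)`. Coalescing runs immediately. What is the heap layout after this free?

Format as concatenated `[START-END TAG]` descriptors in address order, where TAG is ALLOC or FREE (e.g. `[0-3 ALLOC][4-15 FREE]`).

Op 1: a = malloc(1) -> a = 0; heap: [0-0 ALLOC][1-36 FREE]
Op 2: free(a) -> (freed a); heap: [0-36 FREE]
Op 3: b = malloc(5) -> b = 0; heap: [0-4 ALLOC][5-36 FREE]
Op 4: c = malloc(5) -> c = 5; heap: [0-4 ALLOC][5-9 ALLOC][10-36 FREE]
Op 5: c = realloc(c, 4) -> c = 5; heap: [0-4 ALLOC][5-8 ALLOC][9-36 FREE]
Op 6: b = realloc(b, 9) -> b = 9; heap: [0-4 FREE][5-8 ALLOC][9-17 ALLOC][18-36 FREE]
free(c): c = 5 -> block [5-8 ALLOC]; mark free, coalesce with adjacent free neighbors -> [0-8 FREE][9-17 ALLOC][18-36 FREE]

Answer: [0-8 FREE][9-17 ALLOC][18-36 FREE]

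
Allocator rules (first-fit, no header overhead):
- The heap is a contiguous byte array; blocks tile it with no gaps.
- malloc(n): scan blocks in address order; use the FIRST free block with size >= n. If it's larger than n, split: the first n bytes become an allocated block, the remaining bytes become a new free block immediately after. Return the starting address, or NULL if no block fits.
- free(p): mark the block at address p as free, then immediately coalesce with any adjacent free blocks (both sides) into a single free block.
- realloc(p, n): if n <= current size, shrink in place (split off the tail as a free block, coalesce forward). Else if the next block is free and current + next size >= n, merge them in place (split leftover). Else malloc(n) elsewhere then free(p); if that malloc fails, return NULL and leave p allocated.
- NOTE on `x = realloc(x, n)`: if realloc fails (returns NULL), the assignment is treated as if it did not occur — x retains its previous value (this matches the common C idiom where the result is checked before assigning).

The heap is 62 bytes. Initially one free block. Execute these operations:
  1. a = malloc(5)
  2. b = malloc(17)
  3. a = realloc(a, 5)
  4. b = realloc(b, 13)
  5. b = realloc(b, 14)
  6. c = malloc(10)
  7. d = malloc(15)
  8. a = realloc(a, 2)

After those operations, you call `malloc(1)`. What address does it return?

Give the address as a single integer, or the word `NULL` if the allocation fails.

Answer: 2

Derivation:
Op 1: a = malloc(5) -> a = 0; heap: [0-4 ALLOC][5-61 FREE]
Op 2: b = malloc(17) -> b = 5; heap: [0-4 ALLOC][5-21 ALLOC][22-61 FREE]
Op 3: a = realloc(a, 5) -> a = 0; heap: [0-4 ALLOC][5-21 ALLOC][22-61 FREE]
Op 4: b = realloc(b, 13) -> b = 5; heap: [0-4 ALLOC][5-17 ALLOC][18-61 FREE]
Op 5: b = realloc(b, 14) -> b = 5; heap: [0-4 ALLOC][5-18 ALLOC][19-61 FREE]
Op 6: c = malloc(10) -> c = 19; heap: [0-4 ALLOC][5-18 ALLOC][19-28 ALLOC][29-61 FREE]
Op 7: d = malloc(15) -> d = 29; heap: [0-4 ALLOC][5-18 ALLOC][19-28 ALLOC][29-43 ALLOC][44-61 FREE]
Op 8: a = realloc(a, 2) -> a = 0; heap: [0-1 ALLOC][2-4 FREE][5-18 ALLOC][19-28 ALLOC][29-43 ALLOC][44-61 FREE]
malloc(1): first-fit scan over [0-1 ALLOC][2-4 FREE][5-18 ALLOC][19-28 ALLOC][29-43 ALLOC][44-61 FREE] -> 2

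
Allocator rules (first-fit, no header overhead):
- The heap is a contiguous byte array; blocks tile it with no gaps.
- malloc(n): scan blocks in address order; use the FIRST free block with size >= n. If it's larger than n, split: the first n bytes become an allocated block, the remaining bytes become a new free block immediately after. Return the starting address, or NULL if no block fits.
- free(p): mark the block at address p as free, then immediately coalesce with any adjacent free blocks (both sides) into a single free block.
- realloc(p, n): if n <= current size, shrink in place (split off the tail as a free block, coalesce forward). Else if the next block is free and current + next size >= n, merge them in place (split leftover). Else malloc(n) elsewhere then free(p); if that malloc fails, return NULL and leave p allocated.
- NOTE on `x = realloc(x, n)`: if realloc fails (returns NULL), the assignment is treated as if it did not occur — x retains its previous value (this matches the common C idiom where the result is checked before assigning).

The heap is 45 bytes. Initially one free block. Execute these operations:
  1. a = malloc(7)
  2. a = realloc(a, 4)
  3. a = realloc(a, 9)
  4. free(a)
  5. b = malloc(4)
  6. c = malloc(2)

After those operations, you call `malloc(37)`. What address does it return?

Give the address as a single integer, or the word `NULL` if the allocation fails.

Answer: 6

Derivation:
Op 1: a = malloc(7) -> a = 0; heap: [0-6 ALLOC][7-44 FREE]
Op 2: a = realloc(a, 4) -> a = 0; heap: [0-3 ALLOC][4-44 FREE]
Op 3: a = realloc(a, 9) -> a = 0; heap: [0-8 ALLOC][9-44 FREE]
Op 4: free(a) -> (freed a); heap: [0-44 FREE]
Op 5: b = malloc(4) -> b = 0; heap: [0-3 ALLOC][4-44 FREE]
Op 6: c = malloc(2) -> c = 4; heap: [0-3 ALLOC][4-5 ALLOC][6-44 FREE]
malloc(37): first-fit scan over [0-3 ALLOC][4-5 ALLOC][6-44 FREE] -> 6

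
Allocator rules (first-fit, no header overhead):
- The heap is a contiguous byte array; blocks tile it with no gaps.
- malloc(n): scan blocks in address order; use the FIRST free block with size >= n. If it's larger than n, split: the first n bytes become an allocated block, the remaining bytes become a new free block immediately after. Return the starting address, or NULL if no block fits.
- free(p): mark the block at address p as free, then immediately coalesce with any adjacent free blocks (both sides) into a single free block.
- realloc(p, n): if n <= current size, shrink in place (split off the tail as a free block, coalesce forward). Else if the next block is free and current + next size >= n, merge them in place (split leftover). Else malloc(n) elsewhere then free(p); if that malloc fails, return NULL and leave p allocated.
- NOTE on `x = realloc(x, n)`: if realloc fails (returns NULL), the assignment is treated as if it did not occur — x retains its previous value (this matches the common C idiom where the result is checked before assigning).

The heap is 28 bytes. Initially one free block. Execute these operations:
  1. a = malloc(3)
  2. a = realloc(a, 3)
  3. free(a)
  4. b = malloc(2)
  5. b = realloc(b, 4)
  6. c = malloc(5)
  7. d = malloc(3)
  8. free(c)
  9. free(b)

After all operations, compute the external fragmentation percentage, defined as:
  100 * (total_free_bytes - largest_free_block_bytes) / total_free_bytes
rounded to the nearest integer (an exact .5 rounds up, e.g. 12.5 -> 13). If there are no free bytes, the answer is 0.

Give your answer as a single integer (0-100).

Answer: 36

Derivation:
Op 1: a = malloc(3) -> a = 0; heap: [0-2 ALLOC][3-27 FREE]
Op 2: a = realloc(a, 3) -> a = 0; heap: [0-2 ALLOC][3-27 FREE]
Op 3: free(a) -> (freed a); heap: [0-27 FREE]
Op 4: b = malloc(2) -> b = 0; heap: [0-1 ALLOC][2-27 FREE]
Op 5: b = realloc(b, 4) -> b = 0; heap: [0-3 ALLOC][4-27 FREE]
Op 6: c = malloc(5) -> c = 4; heap: [0-3 ALLOC][4-8 ALLOC][9-27 FREE]
Op 7: d = malloc(3) -> d = 9; heap: [0-3 ALLOC][4-8 ALLOC][9-11 ALLOC][12-27 FREE]
Op 8: free(c) -> (freed c); heap: [0-3 ALLOC][4-8 FREE][9-11 ALLOC][12-27 FREE]
Op 9: free(b) -> (freed b); heap: [0-8 FREE][9-11 ALLOC][12-27 FREE]
Free blocks: [9 16] total_free=25 largest=16 -> 100*(25-16)/25 = 900/25 = 36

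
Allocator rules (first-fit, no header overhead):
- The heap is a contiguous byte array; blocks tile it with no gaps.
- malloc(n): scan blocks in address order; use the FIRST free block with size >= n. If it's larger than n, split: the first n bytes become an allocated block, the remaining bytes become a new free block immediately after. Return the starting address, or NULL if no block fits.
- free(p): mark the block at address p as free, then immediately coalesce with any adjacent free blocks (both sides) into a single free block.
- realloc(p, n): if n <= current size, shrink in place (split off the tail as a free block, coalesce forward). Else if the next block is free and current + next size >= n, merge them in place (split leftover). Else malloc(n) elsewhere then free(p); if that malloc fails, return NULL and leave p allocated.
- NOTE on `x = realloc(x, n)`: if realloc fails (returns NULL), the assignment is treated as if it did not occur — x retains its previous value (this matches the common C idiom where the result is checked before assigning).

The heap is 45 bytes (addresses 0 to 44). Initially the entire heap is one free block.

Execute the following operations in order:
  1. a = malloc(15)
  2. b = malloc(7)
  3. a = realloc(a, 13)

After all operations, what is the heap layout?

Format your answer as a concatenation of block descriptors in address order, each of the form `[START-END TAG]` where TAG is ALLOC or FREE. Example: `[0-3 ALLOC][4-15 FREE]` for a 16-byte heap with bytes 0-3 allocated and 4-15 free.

Answer: [0-12 ALLOC][13-14 FREE][15-21 ALLOC][22-44 FREE]

Derivation:
Op 1: a = malloc(15) -> a = 0; heap: [0-14 ALLOC][15-44 FREE]
Op 2: b = malloc(7) -> b = 15; heap: [0-14 ALLOC][15-21 ALLOC][22-44 FREE]
Op 3: a = realloc(a, 13) -> a = 0; heap: [0-12 ALLOC][13-14 FREE][15-21 ALLOC][22-44 FREE]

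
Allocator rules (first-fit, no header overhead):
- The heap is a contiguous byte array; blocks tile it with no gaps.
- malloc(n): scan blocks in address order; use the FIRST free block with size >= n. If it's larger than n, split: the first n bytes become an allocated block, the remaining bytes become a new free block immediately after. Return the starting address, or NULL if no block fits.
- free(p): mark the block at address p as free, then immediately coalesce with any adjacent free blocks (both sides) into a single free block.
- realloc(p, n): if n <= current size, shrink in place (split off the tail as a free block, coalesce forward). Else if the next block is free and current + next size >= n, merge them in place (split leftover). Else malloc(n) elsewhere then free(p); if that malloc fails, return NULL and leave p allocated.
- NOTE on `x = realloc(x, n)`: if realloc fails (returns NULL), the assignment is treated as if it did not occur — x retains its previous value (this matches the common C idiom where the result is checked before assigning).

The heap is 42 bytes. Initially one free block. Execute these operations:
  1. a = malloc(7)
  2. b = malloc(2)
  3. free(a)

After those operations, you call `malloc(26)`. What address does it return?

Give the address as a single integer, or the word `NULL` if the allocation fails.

Answer: 9

Derivation:
Op 1: a = malloc(7) -> a = 0; heap: [0-6 ALLOC][7-41 FREE]
Op 2: b = malloc(2) -> b = 7; heap: [0-6 ALLOC][7-8 ALLOC][9-41 FREE]
Op 3: free(a) -> (freed a); heap: [0-6 FREE][7-8 ALLOC][9-41 FREE]
malloc(26): first-fit scan over [0-6 FREE][7-8 ALLOC][9-41 FREE] -> 9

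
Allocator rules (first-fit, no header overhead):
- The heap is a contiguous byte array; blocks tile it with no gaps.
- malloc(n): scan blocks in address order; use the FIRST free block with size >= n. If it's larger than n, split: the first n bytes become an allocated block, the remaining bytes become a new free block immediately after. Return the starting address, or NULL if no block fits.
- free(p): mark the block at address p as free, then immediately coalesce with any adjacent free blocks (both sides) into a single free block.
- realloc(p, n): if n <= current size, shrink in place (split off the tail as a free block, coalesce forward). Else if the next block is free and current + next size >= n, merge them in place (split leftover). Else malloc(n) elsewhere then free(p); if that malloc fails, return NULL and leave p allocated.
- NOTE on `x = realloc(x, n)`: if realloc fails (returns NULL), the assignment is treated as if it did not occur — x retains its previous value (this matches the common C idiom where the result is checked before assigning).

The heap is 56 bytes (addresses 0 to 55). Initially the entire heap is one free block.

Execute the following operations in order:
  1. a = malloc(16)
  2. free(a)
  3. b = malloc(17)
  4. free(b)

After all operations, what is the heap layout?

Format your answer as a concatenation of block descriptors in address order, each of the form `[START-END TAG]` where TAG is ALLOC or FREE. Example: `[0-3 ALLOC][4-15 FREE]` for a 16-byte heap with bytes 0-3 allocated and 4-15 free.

Answer: [0-55 FREE]

Derivation:
Op 1: a = malloc(16) -> a = 0; heap: [0-15 ALLOC][16-55 FREE]
Op 2: free(a) -> (freed a); heap: [0-55 FREE]
Op 3: b = malloc(17) -> b = 0; heap: [0-16 ALLOC][17-55 FREE]
Op 4: free(b) -> (freed b); heap: [0-55 FREE]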